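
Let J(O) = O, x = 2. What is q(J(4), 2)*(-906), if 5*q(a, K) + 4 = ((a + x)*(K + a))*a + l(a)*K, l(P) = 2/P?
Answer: -127746/5 ≈ -25549.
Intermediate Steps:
q(a, K) = -⅘ + 2*K/(5*a) + a*(2 + a)*(K + a)/5 (q(a, K) = -⅘ + (((a + 2)*(K + a))*a + (2/a)*K)/5 = -⅘ + (((2 + a)*(K + a))*a + 2*K/a)/5 = -⅘ + (a*(2 + a)*(K + a) + 2*K/a)/5 = -⅘ + (2*K/a + a*(2 + a)*(K + a))/5 = -⅘ + (2*K/(5*a) + a*(2 + a)*(K + a)/5) = -⅘ + 2*K/(5*a) + a*(2 + a)*(K + a)/5)
q(J(4), 2)*(-906) = ((⅕)*(2*2 + 4*(-4 + 4³ + 2*4² + 2*4² + 2*2*4))/4)*(-906) = ((⅕)*(¼)*(4 + 4*(-4 + 64 + 2*16 + 2*16 + 16)))*(-906) = ((⅕)*(¼)*(4 + 4*(-4 + 64 + 32 + 32 + 16)))*(-906) = ((⅕)*(¼)*(4 + 4*140))*(-906) = ((⅕)*(¼)*(4 + 560))*(-906) = ((⅕)*(¼)*564)*(-906) = (141/5)*(-906) = -127746/5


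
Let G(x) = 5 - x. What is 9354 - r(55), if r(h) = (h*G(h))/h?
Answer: 9404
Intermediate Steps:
r(h) = 5 - h (r(h) = (h*(5 - h))/h = 5 - h)
9354 - r(55) = 9354 - (5 - 1*55) = 9354 - (5 - 55) = 9354 - 1*(-50) = 9354 + 50 = 9404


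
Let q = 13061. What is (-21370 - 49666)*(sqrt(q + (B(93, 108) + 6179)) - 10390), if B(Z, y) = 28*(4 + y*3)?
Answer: 738064040 - 142072*sqrt(7106) ≈ 7.2609e+8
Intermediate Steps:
B(Z, y) = 112 + 84*y (B(Z, y) = 28*(4 + 3*y) = 112 + 84*y)
(-21370 - 49666)*(sqrt(q + (B(93, 108) + 6179)) - 10390) = (-21370 - 49666)*(sqrt(13061 + ((112 + 84*108) + 6179)) - 10390) = -71036*(sqrt(13061 + ((112 + 9072) + 6179)) - 10390) = -71036*(sqrt(13061 + (9184 + 6179)) - 10390) = -71036*(sqrt(13061 + 15363) - 10390) = -71036*(sqrt(28424) - 10390) = -71036*(2*sqrt(7106) - 10390) = -71036*(-10390 + 2*sqrt(7106)) = 738064040 - 142072*sqrt(7106)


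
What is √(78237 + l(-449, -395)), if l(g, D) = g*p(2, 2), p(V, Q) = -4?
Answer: √80033 ≈ 282.90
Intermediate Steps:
l(g, D) = -4*g (l(g, D) = g*(-4) = -4*g)
√(78237 + l(-449, -395)) = √(78237 - 4*(-449)) = √(78237 + 1796) = √80033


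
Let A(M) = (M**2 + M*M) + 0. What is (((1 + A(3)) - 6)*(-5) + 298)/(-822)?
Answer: -233/822 ≈ -0.28345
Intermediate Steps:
A(M) = 2*M**2 (A(M) = (M**2 + M**2) + 0 = 2*M**2 + 0 = 2*M**2)
(((1 + A(3)) - 6)*(-5) + 298)/(-822) = (((1 + 2*3**2) - 6)*(-5) + 298)/(-822) = (((1 + 2*9) - 6)*(-5) + 298)*(-1/822) = (((1 + 18) - 6)*(-5) + 298)*(-1/822) = ((19 - 6)*(-5) + 298)*(-1/822) = (13*(-5) + 298)*(-1/822) = (-65 + 298)*(-1/822) = 233*(-1/822) = -233/822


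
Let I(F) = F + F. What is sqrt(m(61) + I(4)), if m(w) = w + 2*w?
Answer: sqrt(191) ≈ 13.820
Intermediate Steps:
m(w) = 3*w
I(F) = 2*F
sqrt(m(61) + I(4)) = sqrt(3*61 + 2*4) = sqrt(183 + 8) = sqrt(191)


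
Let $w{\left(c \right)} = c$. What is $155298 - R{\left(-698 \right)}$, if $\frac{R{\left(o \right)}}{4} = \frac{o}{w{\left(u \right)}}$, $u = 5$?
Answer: $\frac{779282}{5} \approx 1.5586 \cdot 10^{5}$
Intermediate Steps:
$R{\left(o \right)} = \frac{4 o}{5}$ ($R{\left(o \right)} = 4 \frac{o}{5} = \frac{4 o}{5}$)
$155298 - R{\left(-698 \right)} = 155298 - \frac{4}{5} \left(-698\right) = 155298 - - \frac{2792}{5} = 155298 + \frac{2792}{5} = \frac{779282}{5}$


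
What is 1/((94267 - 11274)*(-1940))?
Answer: -1/161006420 ≈ -6.2109e-9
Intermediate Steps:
1/((94267 - 11274)*(-1940)) = -1/1940/82993 = (1/82993)*(-1/1940) = -1/161006420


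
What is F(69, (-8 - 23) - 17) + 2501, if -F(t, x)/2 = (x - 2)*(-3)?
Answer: 2201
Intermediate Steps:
F(t, x) = -12 + 6*x (F(t, x) = -2*(x - 2)*(-3) = -2*(-2 + x)*(-3) = -2*(6 - 3*x) = -12 + 6*x)
F(69, (-8 - 23) - 17) + 2501 = (-12 + 6*((-8 - 23) - 17)) + 2501 = (-12 + 6*(-31 - 17)) + 2501 = (-12 + 6*(-48)) + 2501 = (-12 - 288) + 2501 = -300 + 2501 = 2201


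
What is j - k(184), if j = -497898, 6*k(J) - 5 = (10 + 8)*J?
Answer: -2990705/6 ≈ -4.9845e+5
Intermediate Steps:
k(J) = ⅚ + 3*J (k(J) = ⅚ + ((10 + 8)*J)/6 = ⅚ + (18*J)/6 = ⅚ + 3*J)
j - k(184) = -497898 - (⅚ + 3*184) = -497898 - (⅚ + 552) = -497898 - 1*3317/6 = -497898 - 3317/6 = -2990705/6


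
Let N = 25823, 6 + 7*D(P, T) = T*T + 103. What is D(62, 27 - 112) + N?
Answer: 26869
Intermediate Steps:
D(P, T) = 97/7 + T**2/7 (D(P, T) = -6/7 + (T*T + 103)/7 = -6/7 + (T**2 + 103)/7 = -6/7 + (103 + T**2)/7 = -6/7 + (103/7 + T**2/7) = 97/7 + T**2/7)
D(62, 27 - 112) + N = (97/7 + (27 - 112)**2/7) + 25823 = (97/7 + (1/7)*(-85)**2) + 25823 = (97/7 + (1/7)*7225) + 25823 = (97/7 + 7225/7) + 25823 = 1046 + 25823 = 26869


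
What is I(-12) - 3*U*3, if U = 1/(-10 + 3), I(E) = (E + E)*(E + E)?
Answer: 4041/7 ≈ 577.29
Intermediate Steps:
I(E) = 4*E**2 (I(E) = (2*E)*(2*E) = 4*E**2)
U = -1/7 (U = 1/(-7) = -1/7 ≈ -0.14286)
I(-12) - 3*U*3 = 4*(-12)**2 - 3*(-1/7)*3 = 4*144 - (-3)*3/7 = 576 - 1*(-9/7) = 576 + 9/7 = 4041/7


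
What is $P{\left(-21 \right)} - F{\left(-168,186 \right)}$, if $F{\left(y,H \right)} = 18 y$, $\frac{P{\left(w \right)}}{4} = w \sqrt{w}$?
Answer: $3024 - 84 i \sqrt{21} \approx 3024.0 - 384.94 i$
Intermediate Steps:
$P{\left(w \right)} = 4 w^{\frac{3}{2}}$ ($P{\left(w \right)} = 4 w \sqrt{w} = 4 w^{\frac{3}{2}}$)
$P{\left(-21 \right)} - F{\left(-168,186 \right)} = 4 \left(-21\right)^{\frac{3}{2}} - 18 \left(-168\right) = 4 \left(- 21 i \sqrt{21}\right) - -3024 = - 84 i \sqrt{21} + 3024 = 3024 - 84 i \sqrt{21}$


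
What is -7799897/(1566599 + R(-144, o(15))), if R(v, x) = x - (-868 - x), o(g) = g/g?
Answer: -7799897/1567469 ≈ -4.9761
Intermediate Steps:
o(g) = 1
R(v, x) = 868 + 2*x (R(v, x) = x + (868 + x) = 868 + 2*x)
-7799897/(1566599 + R(-144, o(15))) = -7799897/(1566599 + (868 + 2*1)) = -7799897/(1566599 + (868 + 2)) = -7799897/(1566599 + 870) = -7799897/1567469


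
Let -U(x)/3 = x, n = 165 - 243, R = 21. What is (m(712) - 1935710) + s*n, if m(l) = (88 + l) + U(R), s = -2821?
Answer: -1714935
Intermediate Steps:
n = -78
U(x) = -3*x
m(l) = 25 + l (m(l) = (88 + l) - 3*21 = (88 + l) - 63 = 25 + l)
(m(712) - 1935710) + s*n = ((25 + 712) - 1935710) - 2821*(-78) = (737 - 1935710) + 220038 = -1934973 + 220038 = -1714935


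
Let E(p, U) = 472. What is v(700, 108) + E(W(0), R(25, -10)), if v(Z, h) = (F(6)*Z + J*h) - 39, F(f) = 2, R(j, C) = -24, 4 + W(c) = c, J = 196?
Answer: 23001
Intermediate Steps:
W(c) = -4 + c
v(Z, h) = -39 + 2*Z + 196*h (v(Z, h) = (2*Z + 196*h) - 39 = -39 + 2*Z + 196*h)
v(700, 108) + E(W(0), R(25, -10)) = (-39 + 2*700 + 196*108) + 472 = (-39 + 1400 + 21168) + 472 = 22529 + 472 = 23001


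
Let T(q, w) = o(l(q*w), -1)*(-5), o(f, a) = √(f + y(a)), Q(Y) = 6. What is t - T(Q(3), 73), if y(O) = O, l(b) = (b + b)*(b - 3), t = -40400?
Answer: -40400 + 5*√381059 ≈ -37314.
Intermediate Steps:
l(b) = 2*b*(-3 + b) (l(b) = (2*b)*(-3 + b) = 2*b*(-3 + b))
o(f, a) = √(a + f) (o(f, a) = √(f + a) = √(a + f))
T(q, w) = -5*√(-1 + 2*q*w*(-3 + q*w)) (T(q, w) = √(-1 + 2*(q*w)*(-3 + q*w))*(-5) = √(-1 + 2*q*w*(-3 + q*w))*(-5) = -5*√(-1 + 2*q*w*(-3 + q*w)))
t - T(Q(3), 73) = -40400 - (-5)*√(-1 + 2*6*73*(-3 + 6*73)) = -40400 - (-5)*√(-1 + 2*6*73*(-3 + 438)) = -40400 - (-5)*√(-1 + 2*6*73*435) = -40400 - (-5)*√(-1 + 381060) = -40400 - (-5)*√381059 = -40400 + 5*√381059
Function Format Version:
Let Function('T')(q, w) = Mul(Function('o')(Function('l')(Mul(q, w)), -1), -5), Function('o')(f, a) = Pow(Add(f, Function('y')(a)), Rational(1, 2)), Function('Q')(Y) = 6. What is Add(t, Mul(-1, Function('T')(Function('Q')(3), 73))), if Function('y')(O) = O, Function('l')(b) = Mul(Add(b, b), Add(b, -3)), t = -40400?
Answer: Add(-40400, Mul(5, Pow(381059, Rational(1, 2)))) ≈ -37314.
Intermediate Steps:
Function('l')(b) = Mul(2, b, Add(-3, b)) (Function('l')(b) = Mul(Mul(2, b), Add(-3, b)) = Mul(2, b, Add(-3, b)))
Function('o')(f, a) = Pow(Add(a, f), Rational(1, 2)) (Function('o')(f, a) = Pow(Add(f, a), Rational(1, 2)) = Pow(Add(a, f), Rational(1, 2)))
Function('T')(q, w) = Mul(-5, Pow(Add(-1, Mul(2, q, w, Add(-3, Mul(q, w)))), Rational(1, 2))) (Function('T')(q, w) = Mul(Pow(Add(-1, Mul(2, Mul(q, w), Add(-3, Mul(q, w)))), Rational(1, 2)), -5) = Mul(Pow(Add(-1, Mul(2, q, w, Add(-3, Mul(q, w)))), Rational(1, 2)), -5) = Mul(-5, Pow(Add(-1, Mul(2, q, w, Add(-3, Mul(q, w)))), Rational(1, 2))))
Add(t, Mul(-1, Function('T')(Function('Q')(3), 73))) = Add(-40400, Mul(-1, Mul(-5, Pow(Add(-1, Mul(2, 6, 73, Add(-3, Mul(6, 73)))), Rational(1, 2))))) = Add(-40400, Mul(-1, Mul(-5, Pow(Add(-1, Mul(2, 6, 73, Add(-3, 438))), Rational(1, 2))))) = Add(-40400, Mul(-1, Mul(-5, Pow(Add(-1, Mul(2, 6, 73, 435)), Rational(1, 2))))) = Add(-40400, Mul(-1, Mul(-5, Pow(Add(-1, 381060), Rational(1, 2))))) = Add(-40400, Mul(-1, Mul(-5, Pow(381059, Rational(1, 2))))) = Add(-40400, Mul(5, Pow(381059, Rational(1, 2))))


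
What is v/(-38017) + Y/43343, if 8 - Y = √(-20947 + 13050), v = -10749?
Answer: 466198043/1647770831 - I*√7897/43343 ≈ 0.28293 - 0.0020503*I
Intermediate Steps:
Y = 8 - I*√7897 (Y = 8 - √(-20947 + 13050) = 8 - √(-7897) = 8 - I*√7897 ≈ 8.0 - 88.865*I)
v/(-38017) + Y/43343 = -10749/(-38017) + (8 - I*√7897)/43343 = -10749*(-1/38017) + (8 - I*√7897)*(1/43343) = 10749/38017 + (8/43343 - I*√7897/43343) = 466198043/1647770831 - I*√7897/43343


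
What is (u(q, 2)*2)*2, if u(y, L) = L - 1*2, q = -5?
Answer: 0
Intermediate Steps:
u(y, L) = -2 + L (u(y, L) = L - 2 = -2 + L)
(u(q, 2)*2)*2 = ((-2 + 2)*2)*2 = (0*2)*2 = 0*2 = 0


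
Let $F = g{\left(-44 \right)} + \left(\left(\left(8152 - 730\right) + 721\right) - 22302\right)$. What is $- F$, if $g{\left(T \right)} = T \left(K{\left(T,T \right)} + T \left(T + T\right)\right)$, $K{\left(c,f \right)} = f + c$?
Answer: $180655$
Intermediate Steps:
$K{\left(c,f \right)} = c + f$
$g{\left(T \right)} = T \left(2 T + 2 T^{2}\right)$ ($g{\left(T \right)} = T \left(\left(T + T\right) + T \left(T + T\right)\right) = T \left(2 T + T 2 T\right) = T \left(2 T + 2 T^{2}\right)$)
$F = -180655$ ($F = 2 \left(-44\right)^{2} \left(1 - 44\right) + \left(\left(\left(8152 - 730\right) + 721\right) - 22302\right) = 2 \cdot 1936 \left(-43\right) + \left(\left(7422 + 721\right) - 22302\right) = -166496 + \left(8143 - 22302\right) = -166496 - 14159 = -180655$)
$- F = \left(-1\right) \left(-180655\right) = 180655$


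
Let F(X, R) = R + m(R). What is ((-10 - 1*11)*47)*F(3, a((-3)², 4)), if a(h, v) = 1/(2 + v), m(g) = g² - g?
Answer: -329/12 ≈ -27.417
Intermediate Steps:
F(X, R) = R + R*(-1 + R)
((-10 - 1*11)*47)*F(3, a((-3)², 4)) = ((-10 - 1*11)*47)*(1/(2 + 4))² = ((-10 - 11)*47)*(1/6)² = (-21*47)*(⅙)² = -987*1/36 = -329/12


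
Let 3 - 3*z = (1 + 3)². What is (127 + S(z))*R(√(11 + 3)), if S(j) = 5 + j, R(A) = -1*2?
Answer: -766/3 ≈ -255.33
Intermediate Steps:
z = -13/3 (z = 1 - (1 + 3)²/3 = 1 - ⅓*4² = 1 - ⅓*16 = 1 - 16/3 = -13/3 ≈ -4.3333)
R(A) = -2
(127 + S(z))*R(√(11 + 3)) = (127 + (5 - 13/3))*(-2) = (127 + ⅔)*(-2) = (383/3)*(-2) = -766/3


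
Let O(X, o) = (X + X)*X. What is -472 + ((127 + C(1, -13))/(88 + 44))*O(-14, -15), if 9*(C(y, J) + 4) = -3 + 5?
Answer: -31502/297 ≈ -106.07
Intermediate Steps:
O(X, o) = 2*X² (O(X, o) = (2*X)*X = 2*X²)
C(y, J) = -34/9 (C(y, J) = -4 + (-3 + 5)/9 = -4 + (⅑)*2 = -4 + 2/9 = -34/9)
-472 + ((127 + C(1, -13))/(88 + 44))*O(-14, -15) = -472 + ((127 - 34/9)/(88 + 44))*(2*(-14)²) = -472 + ((1109/9)/132)*(2*196) = -472 + ((1109/9)*(1/132))*392 = -472 + (1109/1188)*392 = -472 + 108682/297 = -31502/297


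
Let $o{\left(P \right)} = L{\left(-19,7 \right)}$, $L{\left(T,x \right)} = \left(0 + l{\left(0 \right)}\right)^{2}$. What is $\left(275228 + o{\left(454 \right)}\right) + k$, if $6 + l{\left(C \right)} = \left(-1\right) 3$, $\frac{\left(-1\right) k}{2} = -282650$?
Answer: $840609$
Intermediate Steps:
$k = 565300$ ($k = \left(-2\right) \left(-282650\right) = 565300$)
$l{\left(C \right)} = -9$ ($l{\left(C \right)} = -6 - 3 = -9$)
$L{\left(T,x \right)} = 81$ ($L{\left(T,x \right)} = \left(0 - 9\right)^{2} = \left(-9\right)^{2} = 81$)
$o{\left(P \right)} = 81$
$\left(275228 + o{\left(454 \right)}\right) + k = \left(275228 + 81\right) + 565300 = 275309 + 565300 = 840609$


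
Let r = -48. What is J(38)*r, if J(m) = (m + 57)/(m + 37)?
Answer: -304/5 ≈ -60.800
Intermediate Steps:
J(m) = (57 + m)/(37 + m)
J(38)*r = ((57 + 38)/(37 + 38))*(-48) = (95/75)*(-48) = ((1/75)*95)*(-48) = (19/15)*(-48) = -304/5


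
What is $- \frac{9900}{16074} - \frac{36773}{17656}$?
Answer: $- \frac{42549089}{15766808} \approx -2.6987$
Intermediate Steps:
$- \frac{9900}{16074} - \frac{36773}{17656} = \left(-9900\right) \frac{1}{16074} - \frac{36773}{17656} = - \frac{550}{893} - \frac{36773}{17656} = - \frac{42549089}{15766808}$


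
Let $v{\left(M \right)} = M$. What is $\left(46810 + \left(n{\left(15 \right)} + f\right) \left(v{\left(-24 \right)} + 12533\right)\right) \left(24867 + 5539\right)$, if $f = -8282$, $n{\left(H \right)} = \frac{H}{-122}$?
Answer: $- \frac{192068931716553}{61} \approx -3.1487 \cdot 10^{12}$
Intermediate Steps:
$n{\left(H \right)} = - \frac{H}{122}$ ($n{\left(H \right)} = H \left(- \frac{1}{122}\right) = - \frac{H}{122}$)
$\left(46810 + \left(n{\left(15 \right)} + f\right) \left(v{\left(-24 \right)} + 12533\right)\right) \left(24867 + 5539\right) = \left(46810 + \left(\left(- \frac{1}{122}\right) 15 - 8282\right) \left(-24 + 12533\right)\right) \left(24867 + 5539\right) = \left(46810 + \left(- \frac{15}{122} - 8282\right) 12509\right) 30406 = \left(46810 - \frac{12639331271}{122}\right) 30406 = \left(- \frac{12633620451}{122}\right) 30406 = - \frac{192068931716553}{61}$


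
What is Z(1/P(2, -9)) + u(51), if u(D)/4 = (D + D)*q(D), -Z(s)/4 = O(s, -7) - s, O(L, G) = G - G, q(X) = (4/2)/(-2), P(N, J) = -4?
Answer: -409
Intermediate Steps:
q(X) = -1 (q(X) = (4*(½))*(-½) = 2*(-½) = -1)
O(L, G) = 0
Z(s) = 4*s (Z(s) = -4*(0 - s) = -(-4)*s = 4*s)
u(D) = -8*D (u(D) = 4*((D + D)*(-1)) = 4*((2*D)*(-1)) = 4*(-2*D) = -8*D)
Z(1/P(2, -9)) + u(51) = 4/(-4) - 8*51 = 4*(-¼) - 408 = -1 - 408 = -409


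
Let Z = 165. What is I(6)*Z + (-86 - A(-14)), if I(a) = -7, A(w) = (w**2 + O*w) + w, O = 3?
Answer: -1381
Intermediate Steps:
A(w) = w**2 + 4*w (A(w) = (w**2 + 3*w) + w = w**2 + 4*w)
I(6)*Z + (-86 - A(-14)) = -7*165 + (-86 - (-14)*(4 - 14)) = -1155 + (-86 - (-14)*(-10)) = -1155 + (-86 - 1*140) = -1155 + (-86 - 140) = -1155 - 226 = -1381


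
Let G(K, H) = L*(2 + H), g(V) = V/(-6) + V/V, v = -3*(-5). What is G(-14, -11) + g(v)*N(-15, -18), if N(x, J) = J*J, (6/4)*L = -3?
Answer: -468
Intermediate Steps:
L = -2 (L = (⅔)*(-3) = -2)
N(x, J) = J²
v = 15
g(V) = 1 - V/6 (g(V) = V*(-⅙) + 1 = -V/6 + 1 = 1 - V/6)
G(K, H) = -4 - 2*H (G(K, H) = -2*(2 + H) = -4 - 2*H)
G(-14, -11) + g(v)*N(-15, -18) = (-4 - 2*(-11)) + (1 - ⅙*15)*(-18)² = (-4 + 22) + (1 - 5/2)*324 = 18 - 3/2*324 = 18 - 486 = -468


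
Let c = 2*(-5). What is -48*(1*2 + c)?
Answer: 384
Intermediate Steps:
c = -10
-48*(1*2 + c) = -48*(1*2 - 10) = -48*(2 - 10) = -48*(-8) = 384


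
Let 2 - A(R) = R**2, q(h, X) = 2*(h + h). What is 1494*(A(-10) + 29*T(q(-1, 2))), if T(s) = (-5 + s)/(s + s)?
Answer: -390681/4 ≈ -97670.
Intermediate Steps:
q(h, X) = 4*h (q(h, X) = 2*(2*h) = 4*h)
T(s) = (-5 + s)/(2*s) (T(s) = (-5 + s)/((2*s)) = (-5 + s)*(1/(2*s)) = (-5 + s)/(2*s))
A(R) = 2 - R**2
1494*(A(-10) + 29*T(q(-1, 2))) = 1494*((2 - 1*(-10)**2) + 29*((-5 + 4*(-1))/(2*((4*(-1)))))) = 1494*((2 - 1*100) + 29*((1/2)*(-5 - 4)/(-4))) = 1494*((2 - 100) + 29*((1/2)*(-1/4)*(-9))) = 1494*(-98 + 29*(9/8)) = 1494*(-98 + 261/8) = 1494*(-523/8) = -390681/4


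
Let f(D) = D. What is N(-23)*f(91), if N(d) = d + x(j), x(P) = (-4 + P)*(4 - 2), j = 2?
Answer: -2457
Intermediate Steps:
x(P) = -8 + 2*P (x(P) = (-4 + P)*2 = -8 + 2*P)
N(d) = -4 + d (N(d) = d + (-8 + 2*2) = d + (-8 + 4) = d - 4 = -4 + d)
N(-23)*f(91) = (-4 - 23)*91 = -27*91 = -2457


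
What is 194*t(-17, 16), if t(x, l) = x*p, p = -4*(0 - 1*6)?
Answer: -79152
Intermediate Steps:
p = 24 (p = -4*(0 - 6) = -4*(-6) = 24)
t(x, l) = 24*x (t(x, l) = x*24 = 24*x)
194*t(-17, 16) = 194*(24*(-17)) = 194*(-408) = -79152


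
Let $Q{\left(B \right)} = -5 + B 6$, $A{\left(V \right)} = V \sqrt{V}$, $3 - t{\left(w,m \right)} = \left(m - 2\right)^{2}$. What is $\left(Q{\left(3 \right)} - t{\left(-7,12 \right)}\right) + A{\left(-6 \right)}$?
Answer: $110 - 6 i \sqrt{6} \approx 110.0 - 14.697 i$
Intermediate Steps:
$t{\left(w,m \right)} = 3 - \left(-2 + m\right)^{2}$ ($t{\left(w,m \right)} = 3 - \left(m - 2\right)^{2} = 3 - \left(-2 + m\right)^{2}$)
$A{\left(V \right)} = V^{\frac{3}{2}}$
$Q{\left(B \right)} = -5 + 6 B$
$\left(Q{\left(3 \right)} - t{\left(-7,12 \right)}\right) + A{\left(-6 \right)} = \left(\left(-5 + 6 \cdot 3\right) - \left(3 - \left(-2 + 12\right)^{2}\right)\right) + \left(-6\right)^{\frac{3}{2}} = \left(\left(-5 + 18\right) - \left(3 - 10^{2}\right)\right) - 6 i \sqrt{6} = \left(13 - \left(3 - 100\right)\right) - 6 i \sqrt{6} = \left(13 - -97\right) - 6 i \sqrt{6} = \left(13 + 97\right) - 6 i \sqrt{6} = 110 - 6 i \sqrt{6}$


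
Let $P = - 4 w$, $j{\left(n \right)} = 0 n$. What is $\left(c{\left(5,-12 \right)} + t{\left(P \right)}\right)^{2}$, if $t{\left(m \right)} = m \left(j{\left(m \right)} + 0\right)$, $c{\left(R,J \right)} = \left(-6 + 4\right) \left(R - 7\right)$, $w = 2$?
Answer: $16$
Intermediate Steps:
$j{\left(n \right)} = 0$
$c{\left(R,J \right)} = 14 - 2 R$ ($c{\left(R,J \right)} = - 2 \left(-7 + R\right) = 14 - 2 R$)
$P = -8$ ($P = \left(-4\right) 2 = -8$)
$t{\left(m \right)} = 0$ ($t{\left(m \right)} = m \left(0 + 0\right) = m 0 = 0$)
$\left(c{\left(5,-12 \right)} + t{\left(P \right)}\right)^{2} = \left(\left(14 - 10\right) + 0\right)^{2} = \left(4 + 0\right)^{2} = 4^{2} = 16$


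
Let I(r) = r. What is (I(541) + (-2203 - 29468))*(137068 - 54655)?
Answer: -2565516690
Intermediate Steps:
(I(541) + (-2203 - 29468))*(137068 - 54655) = (541 + (-2203 - 29468))*(137068 - 54655) = (541 - 31671)*82413 = -31130*82413 = -2565516690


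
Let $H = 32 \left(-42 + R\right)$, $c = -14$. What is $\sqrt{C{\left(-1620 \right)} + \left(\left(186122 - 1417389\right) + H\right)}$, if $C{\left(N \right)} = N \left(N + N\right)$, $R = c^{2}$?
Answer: $\sqrt{4022461} \approx 2005.6$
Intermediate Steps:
$R = 196$ ($R = \left(-14\right)^{2} = 196$)
$H = 4928$ ($H = 32 \left(-42 + 196\right) = 32 \cdot 154 = 4928$)
$C{\left(N \right)} = 2 N^{2}$ ($C{\left(N \right)} = N 2 N = 2 N^{2}$)
$\sqrt{C{\left(-1620 \right)} + \left(\left(186122 - 1417389\right) + H\right)} = \sqrt{2 \left(-1620\right)^{2} + \left(\left(186122 - 1417389\right) + 4928\right)} = \sqrt{2 \cdot 2624400 + \left(-1231267 + 4928\right)} = \sqrt{5248800 - 1226339} = \sqrt{4022461}$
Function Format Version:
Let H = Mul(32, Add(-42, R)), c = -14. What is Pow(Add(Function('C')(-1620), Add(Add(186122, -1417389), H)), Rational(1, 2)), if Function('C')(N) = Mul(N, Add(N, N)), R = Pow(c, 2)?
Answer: Pow(4022461, Rational(1, 2)) ≈ 2005.6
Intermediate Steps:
R = 196 (R = Pow(-14, 2) = 196)
H = 4928 (H = Mul(32, Add(-42, 196)) = Mul(32, 154) = 4928)
Function('C')(N) = Mul(2, Pow(N, 2)) (Function('C')(N) = Mul(N, Mul(2, N)) = Mul(2, Pow(N, 2)))
Pow(Add(Function('C')(-1620), Add(Add(186122, -1417389), H)), Rational(1, 2)) = Pow(Add(Mul(2, Pow(-1620, 2)), Add(Add(186122, -1417389), 4928)), Rational(1, 2)) = Pow(Add(Mul(2, 2624400), Add(-1231267, 4928)), Rational(1, 2)) = Pow(Add(5248800, -1226339), Rational(1, 2)) = Pow(4022461, Rational(1, 2))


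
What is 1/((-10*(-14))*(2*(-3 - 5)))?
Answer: -1/2240 ≈ -0.00044643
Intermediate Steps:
1/((-10*(-14))*(2*(-3 - 5))) = 1/(140*(2*(-8))) = 1/(140*(-16)) = 1/(-2240) = -1/2240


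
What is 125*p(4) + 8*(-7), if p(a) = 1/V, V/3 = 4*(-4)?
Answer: -2813/48 ≈ -58.604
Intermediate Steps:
V = -48 (V = 3*(4*(-4)) = 3*(-16) = -48)
p(a) = -1/48 (p(a) = 1/(-48) = -1/48)
125*p(4) + 8*(-7) = 125*(-1/48) + 8*(-7) = -125/48 - 56 = -2813/48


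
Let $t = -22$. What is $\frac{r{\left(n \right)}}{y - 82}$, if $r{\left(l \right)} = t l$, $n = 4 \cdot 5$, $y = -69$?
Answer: $\frac{440}{151} \approx 2.9139$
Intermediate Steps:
$n = 20$
$r{\left(l \right)} = - 22 l$
$\frac{r{\left(n \right)}}{y - 82} = \frac{\left(-22\right) 20}{-69 - 82} = - \frac{440}{-151} = \left(-440\right) \left(- \frac{1}{151}\right) = \frac{440}{151}$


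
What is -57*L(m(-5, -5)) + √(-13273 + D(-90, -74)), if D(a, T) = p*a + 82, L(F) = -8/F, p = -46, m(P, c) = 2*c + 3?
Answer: -456/7 + I*√9051 ≈ -65.143 + 95.137*I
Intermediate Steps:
m(P, c) = 3 + 2*c
D(a, T) = 82 - 46*a (D(a, T) = -46*a + 82 = 82 - 46*a)
-57*L(m(-5, -5)) + √(-13273 + D(-90, -74)) = -(-456)/(3 + 2*(-5)) + √(-13273 + (82 - 46*(-90))) = -(-456)/(3 - 10) + √(-13273 + (82 + 4140)) = -(-456)/(-7) + √(-13273 + 4222) = -(-456)*(-1)/7 + √(-9051) = -57*8/7 + I*√9051 = -456/7 + I*√9051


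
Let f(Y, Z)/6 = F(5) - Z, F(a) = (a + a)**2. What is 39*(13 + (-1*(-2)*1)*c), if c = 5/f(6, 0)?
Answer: 10153/20 ≈ 507.65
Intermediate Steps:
F(a) = 4*a**2 (F(a) = (2*a)**2 = 4*a**2)
f(Y, Z) = 600 - 6*Z (f(Y, Z) = 6*(4*5**2 - Z) = 6*(4*25 - Z) = 6*(100 - Z) = 600 - 6*Z)
c = 1/120 (c = 5/(600 - 6*0) = 5/(600 + 0) = 5/600 = 5*(1/600) = 1/120 ≈ 0.0083333)
39*(13 + (-1*(-2)*1)*c) = 39*(13 + (-1*(-2)*1)*(1/120)) = 39*(13 + (2*1)*(1/120)) = 39*(13 + 2*(1/120)) = 39*(13 + 1/60) = 39*(781/60) = 10153/20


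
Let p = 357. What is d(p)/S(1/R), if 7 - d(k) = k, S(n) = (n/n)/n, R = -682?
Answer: 175/341 ≈ 0.51320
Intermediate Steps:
S(n) = 1/n
d(k) = 7 - k
d(p)/S(1/R) = (7 - 1*357)/(1/(1/(-682))) = (7 - 357)/(1/(-1/682)) = -350/(-682) = -350*(-1/682) = 175/341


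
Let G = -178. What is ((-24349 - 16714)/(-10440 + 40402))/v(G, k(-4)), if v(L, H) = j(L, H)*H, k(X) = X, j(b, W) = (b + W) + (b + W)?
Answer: -41063/43624672 ≈ -0.00094128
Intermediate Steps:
j(b, W) = 2*W + 2*b (j(b, W) = (W + b) + (W + b) = 2*W + 2*b)
v(L, H) = H*(2*H + 2*L) (v(L, H) = (2*H + 2*L)*H = H*(2*H + 2*L))
((-24349 - 16714)/(-10440 + 40402))/v(G, k(-4)) = ((-24349 - 16714)/(-10440 + 40402))/((2*(-4)*(-4 - 178))) = (-41063/29962)/((2*(-4)*(-182))) = -41063*1/29962/1456 = -41063/29962*1/1456 = -41063/43624672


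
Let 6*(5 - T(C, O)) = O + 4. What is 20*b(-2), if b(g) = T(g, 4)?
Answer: 220/3 ≈ 73.333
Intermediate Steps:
T(C, O) = 13/3 - O/6 (T(C, O) = 5 - (O + 4)/6 = 5 - (4 + O)/6 = 5 + (-⅔ - O/6) = 13/3 - O/6)
b(g) = 11/3 (b(g) = 13/3 - ⅙*4 = 13/3 - ⅔ = 11/3)
20*b(-2) = 20*(11/3) = 220/3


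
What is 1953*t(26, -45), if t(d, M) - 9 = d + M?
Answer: -19530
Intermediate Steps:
t(d, M) = 9 + M + d (t(d, M) = 9 + (d + M) = 9 + (M + d) = 9 + M + d)
1953*t(26, -45) = 1953*(9 - 45 + 26) = 1953*(-10) = -19530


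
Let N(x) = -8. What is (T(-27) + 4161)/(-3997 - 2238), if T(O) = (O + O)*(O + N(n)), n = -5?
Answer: -6051/6235 ≈ -0.97049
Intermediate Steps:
T(O) = 2*O*(-8 + O) (T(O) = (O + O)*(O - 8) = (2*O)*(-8 + O) = 2*O*(-8 + O))
(T(-27) + 4161)/(-3997 - 2238) = (2*(-27)*(-8 - 27) + 4161)/(-3997 - 2238) = (2*(-27)*(-35) + 4161)/(-6235) = (1890 + 4161)*(-1/6235) = 6051*(-1/6235) = -6051/6235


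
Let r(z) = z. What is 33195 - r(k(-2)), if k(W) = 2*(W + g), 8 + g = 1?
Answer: 33213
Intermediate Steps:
g = -7 (g = -8 + 1 = -7)
k(W) = -14 + 2*W (k(W) = 2*(W - 7) = 2*(-7 + W) = -14 + 2*W)
33195 - r(k(-2)) = 33195 - (-14 + 2*(-2)) = 33195 - (-14 - 4) = 33195 - 1*(-18) = 33195 + 18 = 33213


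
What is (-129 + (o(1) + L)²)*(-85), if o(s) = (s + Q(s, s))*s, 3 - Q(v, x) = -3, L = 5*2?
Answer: -13600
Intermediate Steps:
L = 10
Q(v, x) = 6 (Q(v, x) = 3 - 1*(-3) = 3 + 3 = 6)
o(s) = s*(6 + s) (o(s) = (s + 6)*s = (6 + s)*s = s*(6 + s))
(-129 + (o(1) + L)²)*(-85) = (-129 + (1*(6 + 1) + 10)²)*(-85) = (-129 + (1*7 + 10)²)*(-85) = (-129 + (7 + 10)²)*(-85) = (-129 + 17²)*(-85) = (-129 + 289)*(-85) = 160*(-85) = -13600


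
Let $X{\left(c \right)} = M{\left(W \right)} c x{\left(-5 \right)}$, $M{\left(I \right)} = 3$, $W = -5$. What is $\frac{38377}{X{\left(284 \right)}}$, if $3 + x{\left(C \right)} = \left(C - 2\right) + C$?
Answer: $- \frac{38377}{12780} \approx -3.0029$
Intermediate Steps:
$x{\left(C \right)} = -5 + 2 C$ ($x{\left(C \right)} = -3 + \left(\left(C - 2\right) + C\right) = -3 + \left(\left(-2 + C\right) + C\right) = -3 + \left(-2 + 2 C\right) = -5 + 2 C$)
$X{\left(c \right)} = - 45 c$ ($X{\left(c \right)} = 3 c \left(-5 + 2 \left(-5\right)\right) = 3 c \left(-5 - 10\right) = 3 c \left(-15\right) = - 45 c$)
$\frac{38377}{X{\left(284 \right)}} = \frac{38377}{\left(-45\right) 284} = \frac{38377}{-12780} = 38377 \left(- \frac{1}{12780}\right) = - \frac{38377}{12780}$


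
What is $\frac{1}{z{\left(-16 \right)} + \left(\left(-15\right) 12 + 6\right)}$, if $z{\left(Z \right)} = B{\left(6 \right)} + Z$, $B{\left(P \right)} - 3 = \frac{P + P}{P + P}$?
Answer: $- \frac{1}{186} \approx -0.0053763$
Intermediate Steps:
$B{\left(P \right)} = 4$ ($B{\left(P \right)} = 3 + \frac{P + P}{P + P} = 3 + \frac{2 P}{2 P} = 3 + 2 P \frac{1}{2 P} = 3 + 1 = 4$)
$z{\left(Z \right)} = 4 + Z$
$\frac{1}{z{\left(-16 \right)} + \left(\left(-15\right) 12 + 6\right)} = \frac{1}{\left(4 - 16\right) + \left(\left(-15\right) 12 + 6\right)} = \frac{1}{-12 + \left(-180 + 6\right)} = \frac{1}{-12 - 174} = \frac{1}{-186} = - \frac{1}{186}$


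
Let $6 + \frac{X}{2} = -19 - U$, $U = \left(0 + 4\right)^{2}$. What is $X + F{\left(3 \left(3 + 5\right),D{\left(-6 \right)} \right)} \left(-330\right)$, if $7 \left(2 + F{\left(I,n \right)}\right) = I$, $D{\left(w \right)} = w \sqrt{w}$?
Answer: $- \frac{3874}{7} \approx -553.43$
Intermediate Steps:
$U = 16$ ($U = 4^{2} = 16$)
$D{\left(w \right)} = w^{\frac{3}{2}}$
$F{\left(I,n \right)} = -2 + \frac{I}{7}$
$X = -82$ ($X = -12 + 2 \left(-19 - 16\right) = -12 + 2 \left(-35\right) = -12 - 70 = -82$)
$X + F{\left(3 \left(3 + 5\right),D{\left(-6 \right)} \right)} \left(-330\right) = -82 + \left(-2 + \frac{3 \left(3 + 5\right)}{7}\right) \left(-330\right) = -82 + \left(-2 + \frac{3 \cdot 8}{7}\right) \left(-330\right) = -82 + \left(-2 + \frac{1}{7} \cdot 24\right) \left(-330\right) = -82 + \left(-2 + \frac{24}{7}\right) \left(-330\right) = -82 + \frac{10}{7} \left(-330\right) = -82 - \frac{3300}{7} = - \frac{3874}{7}$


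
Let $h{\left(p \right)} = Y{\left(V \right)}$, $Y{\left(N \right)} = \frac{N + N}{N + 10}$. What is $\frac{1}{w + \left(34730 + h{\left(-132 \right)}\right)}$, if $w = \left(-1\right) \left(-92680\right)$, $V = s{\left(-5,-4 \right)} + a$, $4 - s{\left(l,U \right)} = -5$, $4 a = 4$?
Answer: $\frac{1}{127411} \approx 7.8486 \cdot 10^{-6}$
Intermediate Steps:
$a = 1$ ($a = \frac{1}{4} \cdot 4 = 1$)
$s{\left(l,U \right)} = 9$ ($s{\left(l,U \right)} = 4 - -5 = 4 + 5 = 9$)
$V = 10$ ($V = 9 + 1 = 10$)
$Y{\left(N \right)} = \frac{2 N}{10 + N}$
$h{\left(p \right)} = 1$ ($h{\left(p \right)} = 2 \cdot 10 \frac{1}{10 + 10} = 2 \cdot 10 \cdot \frac{1}{20} = 1$)
$w = 92680$
$\frac{1}{w + \left(34730 + h{\left(-132 \right)}\right)} = \frac{1}{92680 + \left(34730 + 1\right)} = \frac{1}{92680 + 34731} = \frac{1}{127411}$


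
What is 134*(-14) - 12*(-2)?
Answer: -1852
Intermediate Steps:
134*(-14) - 12*(-2) = -1876 + 24 = -1852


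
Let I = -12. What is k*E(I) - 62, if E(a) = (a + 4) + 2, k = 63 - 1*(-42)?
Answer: -692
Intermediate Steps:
k = 105 (k = 63 + 42 = 105)
E(a) = 6 + a (E(a) = (4 + a) + 2 = 6 + a)
k*E(I) - 62 = 105*(6 - 12) - 62 = 105*(-6) - 62 = -630 - 62 = -692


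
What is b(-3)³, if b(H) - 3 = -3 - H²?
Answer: -729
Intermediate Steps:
b(H) = -H² (b(H) = 3 + (-3 - H²) = -H²)
b(-3)³ = (-1*(-3)²)³ = (-1*9)³ = (-9)³ = -729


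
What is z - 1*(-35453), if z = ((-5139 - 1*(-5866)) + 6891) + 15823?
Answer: 58894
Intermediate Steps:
z = 23441 (z = ((-5139 + 5866) + 6891) + 15823 = (727 + 6891) + 15823 = 7618 + 15823 = 23441)
z - 1*(-35453) = 23441 - 1*(-35453) = 23441 + 35453 = 58894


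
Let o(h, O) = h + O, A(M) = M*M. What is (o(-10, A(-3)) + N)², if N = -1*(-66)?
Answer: 4225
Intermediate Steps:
A(M) = M²
o(h, O) = O + h
N = 66
(o(-10, A(-3)) + N)² = (((-3)² - 10) + 66)² = ((9 - 10) + 66)² = (-1 + 66)² = 65² = 4225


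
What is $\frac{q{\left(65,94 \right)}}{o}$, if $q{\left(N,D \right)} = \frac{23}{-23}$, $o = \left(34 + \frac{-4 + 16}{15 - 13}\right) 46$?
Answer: $- \frac{1}{1840} \approx -0.00054348$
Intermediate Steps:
$o = 1840$ ($o = \left(34 + \frac{12}{2}\right) 46 = \left(34 + 12 \cdot \frac{1}{2}\right) 46 = \left(34 + 6\right) 46 = 40 \cdot 46 = 1840$)
$q{\left(N,D \right)} = -1$ ($q{\left(N,D \right)} = 23 \left(- \frac{1}{23}\right) = -1$)
$\frac{q{\left(65,94 \right)}}{o} = - \frac{1}{1840}$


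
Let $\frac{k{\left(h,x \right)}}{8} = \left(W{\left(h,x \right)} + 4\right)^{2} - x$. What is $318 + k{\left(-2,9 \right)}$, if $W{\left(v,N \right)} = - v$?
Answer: $534$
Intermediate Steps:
$k{\left(h,x \right)} = - 8 x + 8 \left(4 - h\right)^{2}$ ($k{\left(h,x \right)} = 8 \left(\left(- h + 4\right)^{2} - x\right) = 8 \left(\left(4 - h\right)^{2} - x\right) = - 8 x + 8 \left(4 - h\right)^{2}$)
$318 + k{\left(-2,9 \right)} = 318 + \left(\left(-8\right) 9 + 8 \left(-4 - 2\right)^{2}\right) = 318 - \left(72 - 8 \left(-6\right)^{2}\right) = 318 + \left(-72 + 8 \cdot 36\right) = 318 + \left(-72 + 288\right) = 318 + 216 = 534$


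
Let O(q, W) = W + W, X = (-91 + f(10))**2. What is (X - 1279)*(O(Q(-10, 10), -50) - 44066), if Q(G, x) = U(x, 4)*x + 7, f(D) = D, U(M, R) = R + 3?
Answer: -233284812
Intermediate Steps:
U(M, R) = 3 + R
Q(G, x) = 7 + 7*x (Q(G, x) = (3 + 4)*x + 7 = 7*x + 7 = 7 + 7*x)
X = 6561 (X = (-91 + 10)**2 = (-81)**2 = 6561)
O(q, W) = 2*W
(X - 1279)*(O(Q(-10, 10), -50) - 44066) = (6561 - 1279)*(2*(-50) - 44066) = 5282*(-100 - 44066) = 5282*(-44166) = -233284812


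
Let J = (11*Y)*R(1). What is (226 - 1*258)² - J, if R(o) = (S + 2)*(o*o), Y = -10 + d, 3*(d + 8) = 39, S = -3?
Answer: 969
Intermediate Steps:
d = 5 (d = -8 + (⅓)*39 = -8 + 13 = 5)
Y = -5 (Y = -10 + 5 = -5)
R(o) = -o² (R(o) = (-3 + 2)*(o*o) = -o²)
J = 55 (J = (11*(-5))*(-1*1²) = -(-55) = -55*(-1) = 55)
(226 - 1*258)² - J = (226 - 1*258)² - 1*55 = (226 - 258)² - 55 = (-32)² - 55 = 1024 - 55 = 969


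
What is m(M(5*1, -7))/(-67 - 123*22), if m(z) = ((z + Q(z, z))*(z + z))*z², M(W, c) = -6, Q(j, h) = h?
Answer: -5184/2773 ≈ -1.8695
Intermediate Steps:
m(z) = 4*z⁴ (m(z) = ((z + z)*(z + z))*z² = ((2*z)*(2*z))*z² = (4*z²)*z² = 4*z⁴)
m(M(5*1, -7))/(-67 - 123*22) = (4*(-6)⁴)/(-67 - 123*22) = (4*1296)/(-67 - 2706) = 5184/(-2773) = 5184*(-1/2773) = -5184/2773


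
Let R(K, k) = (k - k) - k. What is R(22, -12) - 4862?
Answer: -4850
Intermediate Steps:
R(K, k) = -k (R(K, k) = 0 - k = -k)
R(22, -12) - 4862 = -1*(-12) - 4862 = 12 - 4862 = -4850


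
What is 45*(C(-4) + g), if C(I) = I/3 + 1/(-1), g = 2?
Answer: -15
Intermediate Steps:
C(I) = -1 + I/3 (C(I) = I*(1/3) + 1*(-1) = I/3 - 1 = -1 + I/3)
45*(C(-4) + g) = 45*((-1 + (1/3)*(-4)) + 2) = 45*((-1 - 4/3) + 2) = 45*(-7/3 + 2) = 45*(-1/3) = -15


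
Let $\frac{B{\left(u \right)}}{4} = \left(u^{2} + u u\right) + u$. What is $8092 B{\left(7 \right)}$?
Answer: $3398640$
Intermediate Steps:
$B{\left(u \right)} = 4 u + 8 u^{2}$ ($B{\left(u \right)} = 4 \left(\left(u^{2} + u u\right) + u\right) = 4 \left(\left(u^{2} + u^{2}\right) + u\right) = 4 \left(2 u^{2} + u\right) = 4 \left(u + 2 u^{2}\right) = 4 u + 8 u^{2}$)
$8092 B{\left(7 \right)} = 8092 \cdot 4 \cdot 7 \left(1 + 2 \cdot 7\right) = 8092 \cdot 4 \cdot 7 \left(1 + 14\right) = 8092 \cdot 4 \cdot 7 \cdot 15 = 8092 \cdot 420 = 3398640$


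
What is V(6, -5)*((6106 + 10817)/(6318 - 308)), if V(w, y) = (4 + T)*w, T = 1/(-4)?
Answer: 152307/2404 ≈ 63.356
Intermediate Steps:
T = -¼ ≈ -0.25000
V(w, y) = 15*w/4 (V(w, y) = (4 - ¼)*w = 15*w/4)
V(6, -5)*((6106 + 10817)/(6318 - 308)) = ((15/4)*6)*((6106 + 10817)/(6318 - 308)) = 45*(16923/6010)/2 = 45*(16923*(1/6010))/2 = (45/2)*(16923/6010) = 152307/2404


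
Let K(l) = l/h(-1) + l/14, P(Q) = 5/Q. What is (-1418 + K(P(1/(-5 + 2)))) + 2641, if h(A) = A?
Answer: 17317/14 ≈ 1236.9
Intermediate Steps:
K(l) = -13*l/14 (K(l) = l/(-1) + l/14 = l*(-1) + l*(1/14) = -l + l/14 = -13*l/14)
(-1418 + K(P(1/(-5 + 2)))) + 2641 = (-1418 - 65/(14*(1/(-5 + 2)))) + 2641 = (-1418 - 65/(14*(1/(-3)))) + 2641 = (-1418 - 65/(14*(-⅓))) + 2641 = (-1418 - 65*(-3)/14) + 2641 = (-1418 - 13/14*(-15)) + 2641 = (-1418 + 195/14) + 2641 = -19657/14 + 2641 = 17317/14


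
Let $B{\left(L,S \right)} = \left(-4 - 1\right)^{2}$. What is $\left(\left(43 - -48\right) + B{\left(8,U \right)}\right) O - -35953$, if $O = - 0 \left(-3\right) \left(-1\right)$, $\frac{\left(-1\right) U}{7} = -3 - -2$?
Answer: $35953$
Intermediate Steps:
$U = 7$ ($U = - 7 \left(-3 - -2\right) = - 7 \left(-3 + 2\right) = \left(-7\right) \left(-1\right) = 7$)
$O = 0$ ($O = - 0 \left(-1\right) = \left(-1\right) 0 = 0$)
$B{\left(L,S \right)} = 25$ ($B{\left(L,S \right)} = \left(-5\right)^{2} = 25$)
$\left(\left(43 - -48\right) + B{\left(8,U \right)}\right) O - -35953 = \left(\left(43 - -48\right) + 25\right) 0 - -35953 = \left(\left(43 + 48\right) + 25\right) 0 + 35953 = \left(91 + 25\right) 0 + 35953 = 116 \cdot 0 + 35953 = 0 + 35953 = 35953$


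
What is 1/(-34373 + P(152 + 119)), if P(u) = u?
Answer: -1/34102 ≈ -2.9324e-5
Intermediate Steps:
1/(-34373 + P(152 + 119)) = 1/(-34373 + (152 + 119)) = 1/(-34373 + 271) = 1/(-34102) = -1/34102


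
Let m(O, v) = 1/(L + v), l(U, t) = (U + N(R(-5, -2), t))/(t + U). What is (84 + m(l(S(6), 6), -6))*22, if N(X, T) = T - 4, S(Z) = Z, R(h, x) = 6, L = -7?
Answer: 24002/13 ≈ 1846.3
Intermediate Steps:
N(X, T) = -4 + T
l(U, t) = (-4 + U + t)/(U + t) (l(U, t) = (U + (-4 + t))/(t + U) = (-4 + U + t)/(U + t))
m(O, v) = 1/(-7 + v)
(84 + m(l(S(6), 6), -6))*22 = (84 + 1/(-7 - 6))*22 = (84 + 1/(-13))*22 = (84 - 1/13)*22 = (1091/13)*22 = 24002/13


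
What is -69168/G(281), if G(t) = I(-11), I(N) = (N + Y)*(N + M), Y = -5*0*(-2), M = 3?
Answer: -786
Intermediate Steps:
Y = 0 (Y = 0*(-2) = 0)
I(N) = N*(3 + N) (I(N) = (N + 0)*(N + 3) = N*(3 + N))
G(t) = 88 (G(t) = -11*(3 - 11) = -11*(-8) = 88)
-69168/G(281) = -69168/88 = -69168*1/88 = -786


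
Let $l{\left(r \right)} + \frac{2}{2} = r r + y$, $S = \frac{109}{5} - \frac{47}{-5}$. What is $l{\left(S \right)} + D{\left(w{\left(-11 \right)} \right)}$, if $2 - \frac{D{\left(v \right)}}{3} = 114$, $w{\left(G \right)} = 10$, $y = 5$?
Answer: $\frac{16036}{25} \approx 641.44$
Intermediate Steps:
$S = \frac{156}{5}$ ($S = 109 \cdot \frac{1}{5} - - \frac{47}{5} = \frac{109}{5} + \frac{47}{5} = \frac{156}{5} \approx 31.2$)
$D{\left(v \right)} = -336$ ($D{\left(v \right)} = 6 - 342 = -336$)
$l{\left(r \right)} = 4 + r^{2}$ ($l{\left(r \right)} = -1 + \left(r r + 5\right) = -1 + \left(r^{2} + 5\right) = -1 + \left(5 + r^{2}\right) = 4 + r^{2}$)
$l{\left(S \right)} + D{\left(w{\left(-11 \right)} \right)} = \left(4 + \left(\frac{156}{5}\right)^{2}\right) - 336 = \left(4 + \frac{24336}{25}\right) - 336 = \frac{24436}{25} - 336 = \frac{16036}{25}$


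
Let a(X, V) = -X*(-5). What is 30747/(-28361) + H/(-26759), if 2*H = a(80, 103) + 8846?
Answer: -953871876/758911999 ≈ -1.2569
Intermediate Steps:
a(X, V) = 5*X
H = 4623 (H = (5*80 + 8846)/2 = (400 + 8846)/2 = (½)*9246 = 4623)
30747/(-28361) + H/(-26759) = 30747/(-28361) + 4623/(-26759) = 30747*(-1/28361) + 4623*(-1/26759) = -30747/28361 - 4623/26759 = -953871876/758911999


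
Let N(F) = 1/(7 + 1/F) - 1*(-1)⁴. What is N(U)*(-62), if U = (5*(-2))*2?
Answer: 7378/139 ≈ 53.079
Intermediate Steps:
U = -20 (U = -10*2 = -20)
N(F) = -1 + 1/(7 + 1/F) (N(F) = 1/(7 + 1/F) - 1*1 = 1/(7 + 1/F) - 1 = -1 + 1/(7 + 1/F))
N(U)*(-62) = ((-1 - 6*(-20))/(1 + 7*(-20)))*(-62) = ((-1 + 120)/(1 - 140))*(-62) = (119/(-139))*(-62) = -1/139*119*(-62) = -119/139*(-62) = 7378/139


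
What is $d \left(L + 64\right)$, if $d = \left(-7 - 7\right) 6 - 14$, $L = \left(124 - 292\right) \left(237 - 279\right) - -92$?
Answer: $-706776$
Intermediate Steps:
$L = 7148$ ($L = \left(-168\right) \left(-42\right) + 92 = 7056 + 92 = 7148$)
$d = -98$ ($d = \left(-7 - 7\right) 6 - 14 = \left(-14\right) 6 - 14 = -84 - 14 = -98$)
$d \left(L + 64\right) = - 98 \left(7148 + 64\right) = \left(-98\right) 7212 = -706776$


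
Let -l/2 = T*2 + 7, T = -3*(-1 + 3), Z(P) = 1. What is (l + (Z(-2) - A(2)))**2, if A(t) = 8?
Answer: 9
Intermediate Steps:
T = -6 (T = -3*2 = -6)
l = 10 (l = -2*(-6*2 + 7) = -2*(-12 + 7) = -2*(-5) = 10)
(l + (Z(-2) - A(2)))**2 = (10 + (1 - 1*8))**2 = (10 + (1 - 8))**2 = (10 - 7)**2 = 3**2 = 9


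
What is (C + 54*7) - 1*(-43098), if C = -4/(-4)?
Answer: 43477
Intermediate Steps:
C = 1 (C = -¼*(-4) = 1)
(C + 54*7) - 1*(-43098) = (1 + 54*7) - 1*(-43098) = (1 + 378) + 43098 = 379 + 43098 = 43477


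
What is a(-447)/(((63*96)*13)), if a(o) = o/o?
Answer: 1/78624 ≈ 1.2719e-5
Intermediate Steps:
a(o) = 1
a(-447)/(((63*96)*13)) = 1/((63*96)*13) = 1/(6048*13) = 1/78624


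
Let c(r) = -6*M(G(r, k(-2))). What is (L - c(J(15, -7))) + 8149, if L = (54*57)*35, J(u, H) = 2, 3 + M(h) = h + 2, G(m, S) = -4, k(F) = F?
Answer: 115849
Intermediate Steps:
M(h) = -1 + h (M(h) = -3 + (h + 2) = -3 + (2 + h) = -1 + h)
L = 107730 (L = 3078*35 = 107730)
c(r) = 30 (c(r) = -6*(-1 - 4) = -6*(-5) = 30)
(L - c(J(15, -7))) + 8149 = (107730 - 1*30) + 8149 = (107730 - 30) + 8149 = 107700 + 8149 = 115849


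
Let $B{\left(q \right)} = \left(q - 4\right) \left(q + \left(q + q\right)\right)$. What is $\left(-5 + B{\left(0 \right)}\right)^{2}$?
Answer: $25$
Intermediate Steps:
$B{\left(q \right)} = 3 q \left(-4 + q\right)$ ($B{\left(q \right)} = \left(-4 + q\right) \left(q + 2 q\right) = \left(-4 + q\right) 3 q = 3 q \left(-4 + q\right)$)
$\left(-5 + B{\left(0 \right)}\right)^{2} = \left(-5 + 3 \cdot 0 \left(-4 + 0\right)\right)^{2} = \left(-5 + 3 \cdot 0 \left(-4\right)\right)^{2} = \left(-5 + 0\right)^{2} = \left(-5\right)^{2} = 25$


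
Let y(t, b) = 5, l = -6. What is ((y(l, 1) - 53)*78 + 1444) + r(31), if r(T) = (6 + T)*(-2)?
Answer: -2374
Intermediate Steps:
r(T) = -12 - 2*T
((y(l, 1) - 53)*78 + 1444) + r(31) = ((5 - 53)*78 + 1444) + (-12 - 2*31) = (-48*78 + 1444) + (-12 - 62) = (-3744 + 1444) - 74 = -2300 - 74 = -2374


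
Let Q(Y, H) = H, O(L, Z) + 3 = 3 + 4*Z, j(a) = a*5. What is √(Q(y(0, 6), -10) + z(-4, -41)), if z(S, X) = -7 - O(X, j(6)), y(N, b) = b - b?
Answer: I*√137 ≈ 11.705*I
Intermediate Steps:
j(a) = 5*a
O(L, Z) = 4*Z (O(L, Z) = -3 + (3 + 4*Z) = 4*Z)
y(N, b) = 0
z(S, X) = -127 (z(S, X) = -7 - 4*5*6 = -7 - 4*30 = -7 - 1*120 = -7 - 120 = -127)
√(Q(y(0, 6), -10) + z(-4, -41)) = √(-10 - 127) = √(-137) = I*√137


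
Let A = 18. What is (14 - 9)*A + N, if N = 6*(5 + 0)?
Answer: 120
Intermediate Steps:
N = 30 (N = 6*5 = 30)
(14 - 9)*A + N = (14 - 9)*18 + 30 = 5*18 + 30 = 90 + 30 = 120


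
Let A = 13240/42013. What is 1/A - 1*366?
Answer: -4803827/13240 ≈ -362.83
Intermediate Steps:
A = 13240/42013 (A = 13240*(1/42013) = 13240/42013 ≈ 0.31514)
1/A - 1*366 = 1/(13240/42013) - 1*366 = 42013/13240 - 366 = -4803827/13240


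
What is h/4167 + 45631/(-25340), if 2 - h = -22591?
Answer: 127454081/35197260 ≈ 3.6211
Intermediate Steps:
h = 22593 (h = 2 - 1*(-22591) = 2 + 22591 = 22593)
h/4167 + 45631/(-25340) = 22593/4167 + 45631/(-25340) = 22593*(1/4167) + 45631*(-1/25340) = 7531/1389 - 45631/25340 = 127454081/35197260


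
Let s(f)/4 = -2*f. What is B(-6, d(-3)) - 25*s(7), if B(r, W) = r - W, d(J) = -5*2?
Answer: 1404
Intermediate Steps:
d(J) = -10
s(f) = -8*f (s(f) = 4*(-2*f) = -8*f)
B(-6, d(-3)) - 25*s(7) = (-6 - 1*(-10)) - (-200)*7 = (-6 + 10) - 25*(-56) = 4 + 1400 = 1404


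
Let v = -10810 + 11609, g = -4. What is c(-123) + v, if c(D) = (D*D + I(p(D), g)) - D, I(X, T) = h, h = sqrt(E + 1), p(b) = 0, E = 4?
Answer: 16051 + sqrt(5) ≈ 16053.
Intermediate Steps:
h = sqrt(5) (h = sqrt(4 + 1) = sqrt(5) ≈ 2.2361)
I(X, T) = sqrt(5)
c(D) = sqrt(5) + D**2 - D (c(D) = (D*D + sqrt(5)) - D = (D**2 + sqrt(5)) - D = (sqrt(5) + D**2) - D = sqrt(5) + D**2 - D)
v = 799
c(-123) + v = (sqrt(5) + (-123)**2 - 1*(-123)) + 799 = (sqrt(5) + 15129 + 123) + 799 = (15252 + sqrt(5)) + 799 = 16051 + sqrt(5)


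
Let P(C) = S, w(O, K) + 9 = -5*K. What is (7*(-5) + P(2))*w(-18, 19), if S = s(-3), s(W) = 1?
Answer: 3536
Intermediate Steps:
w(O, K) = -9 - 5*K
S = 1
P(C) = 1
(7*(-5) + P(2))*w(-18, 19) = (7*(-5) + 1)*(-9 - 5*19) = (-35 + 1)*(-9 - 95) = -34*(-104) = 3536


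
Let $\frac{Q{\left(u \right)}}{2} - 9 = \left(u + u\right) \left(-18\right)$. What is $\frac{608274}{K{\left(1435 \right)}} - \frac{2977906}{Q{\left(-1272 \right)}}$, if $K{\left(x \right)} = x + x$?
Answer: $\frac{1684733026}{9389205} \approx 179.43$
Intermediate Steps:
$Q{\left(u \right)} = 18 - 72 u$ ($Q{\left(u \right)} = 18 + 2 \left(u + u\right) \left(-18\right) = 18 + 2 \cdot 2 u \left(-18\right) = 18 + 2 \left(- 36 u\right) = 18 - 72 u$)
$K{\left(x \right)} = 2 x$
$\frac{608274}{K{\left(1435 \right)}} - \frac{2977906}{Q{\left(-1272 \right)}} = \frac{608274}{2 \cdot 1435} - \frac{2977906}{18 - -91584} = \frac{608274}{2870} - \frac{2977906}{18 + 91584} = 608274 \cdot \frac{1}{2870} - \frac{2977906}{91602} = \frac{304137}{1435} - \frac{1488953}{45801} = \frac{1684733026}{9389205}$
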